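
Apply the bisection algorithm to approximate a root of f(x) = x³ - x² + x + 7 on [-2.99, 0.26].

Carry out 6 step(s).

f(x) = x³ - x² + x + 7
Initial interval: [-2.99, 0.26]

Iteration 1:
  c_1 = (-2.990000 + 0.260000)/2 = -1.365000
  f(c_1) = f(-1.365000) = 1.228473
  f(a) × f(c) < 0, new interval: [-2.990000, -1.365000]
Iteration 2:
  c_2 = (-2.990000 + (-1.365000))/2 = -2.177500
  f(c_2) = f(-2.177500) = -10.243636
  f(a) × f(c) ≥ 0, new interval: [-2.177500, -1.365000]
Iteration 3:
  c_3 = (-2.177500 + (-1.365000))/2 = -1.771250
  f(c_3) = f(-1.771250) = -3.465566
  f(a) × f(c) ≥ 0, new interval: [-1.771250, -1.365000]
Iteration 4:
  c_4 = (-1.771250 + (-1.365000))/2 = -1.568125
  f(c_4) = f(-1.568125) = -0.883186
  f(a) × f(c) ≥ 0, new interval: [-1.568125, -1.365000]
Iteration 5:
  c_5 = (-1.568125 + (-1.365000))/2 = -1.466563
  f(c_5) = f(-1.466563) = 0.228341
  f(a) × f(c) < 0, new interval: [-1.568125, -1.466563]
Iteration 6:
  c_6 = (-1.568125 + (-1.466563))/2 = -1.517344
  f(c_6) = f(-1.517344) = -0.313105
  f(a) × f(c) ≥ 0, new interval: [-1.517344, -1.466563]

After 6 iteration(s), the approximation is c_6 = -1.517344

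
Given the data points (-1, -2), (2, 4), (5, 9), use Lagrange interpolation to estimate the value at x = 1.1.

Lagrange interpolation formula:
P(x) = Σ yᵢ × Lᵢ(x)
where Lᵢ(x) = Π_{j≠i} (x - xⱼ)/(xᵢ - xⱼ)

L_0(1.1) = (1.1 - 2)/(-1 - 2) × (1.1 - 5)/(-1 - 5) = 0.195000
L_1(1.1) = (1.1 - (-1))/(2 - (-1)) × (1.1 - 5)/(2 - 5) = 0.910000
L_2(1.1) = (1.1 - (-1))/(5 - (-1)) × (1.1 - 2)/(5 - 2) = -0.105000

P(1.1) = (-2)×L_0(1.1) + 4×L_1(1.1) + 9×L_2(1.1)
P(1.1) = 2.305000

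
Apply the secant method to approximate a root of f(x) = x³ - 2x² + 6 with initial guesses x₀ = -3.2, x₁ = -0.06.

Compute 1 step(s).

f(x) = x³ - 2x² + 6
x₀ = -3.2, x₁ = -0.06

Secant formula: x_{n+1} = x_n - f(x_n)(x_n - x_{n-1})/(f(x_n) - f(x_{n-1}))

Iteration 1:
  f(-3.200000) = -47.248000
  f(-0.060000) = 5.992584
  x_2 = -0.060000 - 5.992584×(-0.060000 - (-3.200000))/(5.992584 - (-47.248000))
       = -0.413428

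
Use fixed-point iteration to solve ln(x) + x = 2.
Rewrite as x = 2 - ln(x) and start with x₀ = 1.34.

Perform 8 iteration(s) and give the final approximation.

Equation: ln(x) + x = 2
Fixed-point form: x = 2 - ln(x)
x₀ = 1.34

x_1 = g(1.340000) = 1.707330
x_2 = g(1.707330) = 1.465069
x_3 = g(1.465069) = 1.618098
x_4 = g(1.618098) = 1.518749
x_5 = g(1.518749) = 1.582113
x_6 = g(1.582113) = 1.541239
x_7 = g(1.541239) = 1.567414
x_8 = g(1.567414) = 1.550573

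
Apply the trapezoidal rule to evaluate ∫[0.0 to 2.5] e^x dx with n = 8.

f(x) = e^x
a = 0.0, b = 2.5, n = 8
h = (b - a)/n = 0.312500

Trapezoidal rule: (h/2)[f(x₀) + 2f(x₁) + 2f(x₂) + ... + f(xₙ)]

x_0 = 0.0000, f(x_0) = 1.000000, coefficient = 1
x_1 = 0.3125, f(x_1) = 1.366838, coefficient = 2
x_2 = 0.6250, f(x_2) = 1.868246, coefficient = 2
x_3 = 0.9375, f(x_3) = 2.553589, coefficient = 2
x_4 = 1.2500, f(x_4) = 3.490343, coefficient = 2
x_5 = 1.5625, f(x_5) = 4.770733, coefficient = 2
x_6 = 1.8750, f(x_6) = 6.520819, coefficient = 2
x_7 = 2.1875, f(x_7) = 8.912903, coefficient = 2
x_8 = 2.5000, f(x_8) = 12.182494, coefficient = 1

I ≈ (0.312500/2) × 72.149437 = 11.273350
Exact value: 11.182494
Error: 0.090856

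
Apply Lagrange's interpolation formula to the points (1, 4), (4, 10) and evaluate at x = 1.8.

Lagrange interpolation formula:
P(x) = Σ yᵢ × Lᵢ(x)
where Lᵢ(x) = Π_{j≠i} (x - xⱼ)/(xᵢ - xⱼ)

L_0(1.8) = (1.8 - 4)/(1 - 4) = 0.733333
L_1(1.8) = (1.8 - 1)/(4 - 1) = 0.266667

P(1.8) = 4×L_0(1.8) + 10×L_1(1.8)
P(1.8) = 5.600000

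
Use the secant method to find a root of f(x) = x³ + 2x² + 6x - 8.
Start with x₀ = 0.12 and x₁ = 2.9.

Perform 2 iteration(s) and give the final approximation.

f(x) = x³ + 2x² + 6x - 8
x₀ = 0.12, x₁ = 2.9

Secant formula: x_{n+1} = x_n - f(x_n)(x_n - x_{n-1})/(f(x_n) - f(x_{n-1}))

Iteration 1:
  f(0.120000) = -7.249472
  f(2.900000) = 50.609000
  x_2 = 2.900000 - 50.609000×(2.900000 - 0.120000)/(50.609000 - (-7.249472))
       = 0.468325
Iteration 2:
  f(2.900000) = 50.609000
  f(0.468325) = -4.648679
  x_3 = 0.468325 - (-4.648679)×(0.468325 - 2.900000)/(-4.648679 - 50.609000)
       = 0.672895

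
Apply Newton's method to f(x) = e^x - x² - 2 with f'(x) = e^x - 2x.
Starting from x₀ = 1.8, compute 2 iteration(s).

f(x) = e^x - x² - 2
f'(x) = e^x - 2x
x₀ = 1.8

Newton-Raphson formula: x_{n+1} = x_n - f(x_n)/f'(x_n)

Iteration 1:
  f(1.800000) = 0.809647
  f'(1.800000) = 2.449647
  x_1 = 1.800000 - 0.809647/2.449647 = 1.469484
Iteration 2:
  f(1.469484) = 0.187608
  f'(1.469484) = 1.408024
  x_2 = 1.469484 - 0.187608/1.408024 = 1.336242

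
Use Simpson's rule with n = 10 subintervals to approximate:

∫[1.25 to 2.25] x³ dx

f(x) = x³
a = 1.25, b = 2.25, n = 10
h = (b - a)/n = 0.100000

Simpson's rule: (h/3)[f(x₀) + 4f(x₁) + 2f(x₂) + ... + f(xₙ)]

x_0 = 1.2500, f(x_0) = 1.953125, coefficient = 1
x_1 = 1.3500, f(x_1) = 2.460375, coefficient = 4
x_2 = 1.4500, f(x_2) = 3.048625, coefficient = 2
x_3 = 1.5500, f(x_3) = 3.723875, coefficient = 4
x_4 = 1.6500, f(x_4) = 4.492125, coefficient = 2
x_5 = 1.7500, f(x_5) = 5.359375, coefficient = 4
x_6 = 1.8500, f(x_6) = 6.331625, coefficient = 2
x_7 = 1.9500, f(x_7) = 7.414875, coefficient = 4
x_8 = 2.0500, f(x_8) = 8.615125, coefficient = 2
x_9 = 2.1500, f(x_9) = 9.938375, coefficient = 4
x_10 = 2.2500, f(x_10) = 11.390625, coefficient = 1

I ≈ (0.100000/3) × 173.906250 = 5.796875
Exact value: 5.796875
Error: 0.000000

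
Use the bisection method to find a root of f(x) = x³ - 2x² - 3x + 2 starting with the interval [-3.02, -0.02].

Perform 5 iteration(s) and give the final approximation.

f(x) = x³ - 2x² - 3x + 2
Initial interval: [-3.02, -0.02]

Iteration 1:
  c_1 = (-3.020000 + (-0.020000))/2 = -1.520000
  f(c_1) = f(-1.520000) = -1.572608
  f(a) × f(c) ≥ 0, new interval: [-1.520000, -0.020000]
Iteration 2:
  c_2 = (-1.520000 + (-0.020000))/2 = -0.770000
  f(c_2) = f(-0.770000) = 2.667667
  f(a) × f(c) < 0, new interval: [-1.520000, -0.770000]
Iteration 3:
  c_3 = (-1.520000 + (-0.770000))/2 = -1.145000
  f(c_3) = f(-1.145000) = 1.311826
  f(a) × f(c) < 0, new interval: [-1.520000, -1.145000]
Iteration 4:
  c_4 = (-1.520000 + (-1.145000))/2 = -1.332500
  f(c_4) = f(-1.332500) = 0.080459
  f(a) × f(c) < 0, new interval: [-1.520000, -1.332500]
Iteration 5:
  c_5 = (-1.520000 + (-1.332500))/2 = -1.426250
  f(c_5) = f(-1.426250) = -0.690890
  f(a) × f(c) ≥ 0, new interval: [-1.426250, -1.332500]

After 5 iteration(s), the approximation is c_5 = -1.426250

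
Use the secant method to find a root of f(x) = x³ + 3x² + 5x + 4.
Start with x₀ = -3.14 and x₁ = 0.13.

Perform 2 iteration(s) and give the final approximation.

f(x) = x³ + 3x² + 5x + 4
x₀ = -3.14, x₁ = 0.13

Secant formula: x_{n+1} = x_n - f(x_n)(x_n - x_{n-1})/(f(x_n) - f(x_{n-1}))

Iteration 1:
  f(-3.140000) = -13.080344
  f(0.130000) = 4.702897
  x_2 = 0.130000 - 4.702897×(0.130000 - (-3.140000))/(4.702897 - (-13.080344))
       = -0.734773
Iteration 2:
  f(0.130000) = 4.702897
  f(-0.734773) = 1.549111
  x_3 = -0.734773 - 1.549111×(-0.734773 - 0.130000)/(1.549111 - 4.702897)
       = -1.159542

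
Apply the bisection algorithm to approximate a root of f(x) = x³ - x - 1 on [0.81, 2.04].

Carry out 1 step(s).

f(x) = x³ - x - 1
Initial interval: [0.81, 2.04]

Iteration 1:
  c_1 = (0.810000 + 2.040000)/2 = 1.425000
  f(c_1) = f(1.425000) = 0.468641
  f(a) × f(c) < 0, new interval: [0.810000, 1.425000]

After 1 iteration(s), the approximation is c_1 = 1.425000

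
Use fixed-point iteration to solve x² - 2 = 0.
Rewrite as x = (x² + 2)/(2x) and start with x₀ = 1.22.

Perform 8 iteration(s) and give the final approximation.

Equation: x² - 2 = 0
Fixed-point form: x = (x² + 2)/(2x)
x₀ = 1.22

x_1 = g(1.220000) = 1.429672
x_2 = g(1.429672) = 1.414297
x_3 = g(1.414297) = 1.414214
x_4 = g(1.414214) = 1.414214
x_5 = g(1.414214) = 1.414214
x_6 = g(1.414214) = 1.414214
x_7 = g(1.414214) = 1.414214
x_8 = g(1.414214) = 1.414214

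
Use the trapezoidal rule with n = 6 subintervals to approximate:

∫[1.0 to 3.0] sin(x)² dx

f(x) = sin(x)²
a = 1.0, b = 3.0, n = 6
h = (b - a)/n = 0.333333

Trapezoidal rule: (h/2)[f(x₀) + 2f(x₁) + 2f(x₂) + ... + f(xₙ)]

x_0 = 1.0000, f(x_0) = 0.708073, coefficient = 1
x_1 = 1.3333, f(x_1) = 0.944663, coefficient = 2
x_2 = 1.6667, f(x_2) = 0.990837, coefficient = 2
x_3 = 2.0000, f(x_3) = 0.826822, coefficient = 2
x_4 = 2.3333, f(x_4) = 0.522853, coefficient = 2
x_5 = 2.6667, f(x_5) = 0.209098, coefficient = 2
x_6 = 3.0000, f(x_6) = 0.019915, coefficient = 1

I ≈ (0.333333/2) × 7.716535 = 1.286089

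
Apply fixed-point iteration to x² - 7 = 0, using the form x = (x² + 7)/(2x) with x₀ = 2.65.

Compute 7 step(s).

Equation: x² - 7 = 0
Fixed-point form: x = (x² + 7)/(2x)
x₀ = 2.65

x_1 = g(2.650000) = 2.645755
x_2 = g(2.645755) = 2.645751
x_3 = g(2.645751) = 2.645751
x_4 = g(2.645751) = 2.645751
x_5 = g(2.645751) = 2.645751
x_6 = g(2.645751) = 2.645751
x_7 = g(2.645751) = 2.645751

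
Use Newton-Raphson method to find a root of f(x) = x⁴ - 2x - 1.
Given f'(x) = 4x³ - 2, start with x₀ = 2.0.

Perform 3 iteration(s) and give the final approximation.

f(x) = x⁴ - 2x - 1
f'(x) = 4x³ - 2
x₀ = 2.0

Newton-Raphson formula: x_{n+1} = x_n - f(x_n)/f'(x_n)

Iteration 1:
  f(2.000000) = 11.000000
  f'(2.000000) = 30.000000
  x_1 = 2.000000 - 11.000000/30.000000 = 1.633333
Iteration 2:
  f(1.633333) = 2.850372
  f'(1.633333) = 15.429481
  x_2 = 1.633333 - 2.850372/15.429481 = 1.448598
Iteration 3:
  f(1.448598) = 0.506238
  f'(1.448598) = 10.159160
  x_3 = 1.448598 - 0.506238/10.159160 = 1.398767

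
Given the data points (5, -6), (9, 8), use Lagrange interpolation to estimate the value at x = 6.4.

Lagrange interpolation formula:
P(x) = Σ yᵢ × Lᵢ(x)
where Lᵢ(x) = Π_{j≠i} (x - xⱼ)/(xᵢ - xⱼ)

L_0(6.4) = (6.4 - 9)/(5 - 9) = 0.650000
L_1(6.4) = (6.4 - 5)/(9 - 5) = 0.350000

P(6.4) = (-6)×L_0(6.4) + 8×L_1(6.4)
P(6.4) = -1.100000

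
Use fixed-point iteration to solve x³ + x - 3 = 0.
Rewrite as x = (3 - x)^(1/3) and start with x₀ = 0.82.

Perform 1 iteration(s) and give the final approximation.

Equation: x³ + x - 3 = 0
Fixed-point form: x = (3 - x)^(1/3)
x₀ = 0.82

x_1 = g(0.820000) = 1.296638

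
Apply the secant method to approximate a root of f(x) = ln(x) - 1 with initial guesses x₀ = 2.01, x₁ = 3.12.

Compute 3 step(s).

f(x) = ln(x) - 1
x₀ = 2.01, x₁ = 3.12

Secant formula: x_{n+1} = x_n - f(x_n)(x_n - x_{n-1})/(f(x_n) - f(x_{n-1}))

Iteration 1:
  f(2.010000) = -0.301865
  f(3.120000) = 0.137833
  x_2 = 3.120000 - 0.137833×(3.120000 - 2.010000)/(0.137833 - (-0.301865))
       = 2.772046
Iteration 2:
  f(3.120000) = 0.137833
  f(2.772046) = 0.019586
  x_3 = 2.772046 - 0.019586×(2.772046 - 3.120000)/(0.019586 - 0.137833)
       = 2.714413
Iteration 3:
  f(2.772046) = 0.019586
  f(2.714413) = -0.001424
  x_4 = 2.714413 - (-0.001424)×(2.714413 - 2.772046)/(-0.001424 - 0.019586)
       = 2.718320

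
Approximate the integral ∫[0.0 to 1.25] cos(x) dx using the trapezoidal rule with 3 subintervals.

f(x) = cos(x)
a = 0.0, b = 1.25, n = 3
h = (b - a)/n = 0.416667

Trapezoidal rule: (h/2)[f(x₀) + 2f(x₁) + 2f(x₂) + ... + f(xₙ)]

x_0 = 0.0000, f(x_0) = 1.000000, coefficient = 1
x_1 = 0.4167, f(x_1) = 0.914443, coefficient = 2
x_2 = 0.8333, f(x_2) = 0.672412, coefficient = 2
x_3 = 1.2500, f(x_3) = 0.315322, coefficient = 1

I ≈ (0.416667/2) × 4.489033 = 0.935215
Exact value: 0.948985
Error: 0.013769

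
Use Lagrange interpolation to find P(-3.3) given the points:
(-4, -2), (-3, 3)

Lagrange interpolation formula:
P(x) = Σ yᵢ × Lᵢ(x)
where Lᵢ(x) = Π_{j≠i} (x - xⱼ)/(xᵢ - xⱼ)

L_0(-3.3) = (-3.3 - (-3))/(-4 - (-3)) = 0.300000
L_1(-3.3) = (-3.3 - (-4))/(-3 - (-4)) = 0.700000

P(-3.3) = (-2)×L_0(-3.3) + 3×L_1(-3.3)
P(-3.3) = 1.500000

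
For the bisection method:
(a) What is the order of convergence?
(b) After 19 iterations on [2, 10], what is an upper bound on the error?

(a) Bisection has linear (order 1) convergence; the error is halved each step.

(b) Error bound = (b-a)/2^n = (10 - 2)/2^{19}
    = 8/2^{19}

(a) 1 (linear); (b) error ≤ 1.53e-05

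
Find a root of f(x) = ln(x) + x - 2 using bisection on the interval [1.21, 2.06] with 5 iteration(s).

f(x) = ln(x) + x - 2
Initial interval: [1.21, 2.06]

Iteration 1:
  c_1 = (1.210000 + 2.060000)/2 = 1.635000
  f(c_1) = f(1.635000) = 0.126643
  f(a) × f(c) < 0, new interval: [1.210000, 1.635000]
Iteration 2:
  c_2 = (1.210000 + 1.635000)/2 = 1.422500
  f(c_2) = f(1.422500) = -0.225084
  f(a) × f(c) ≥ 0, new interval: [1.422500, 1.635000]
Iteration 3:
  c_3 = (1.422500 + 1.635000)/2 = 1.528750
  f(c_3) = f(1.528750) = -0.046800
  f(a) × f(c) ≥ 0, new interval: [1.528750, 1.635000]
Iteration 4:
  c_4 = (1.528750 + 1.635000)/2 = 1.581875
  f(c_4) = f(1.581875) = 0.040486
  f(a) × f(c) < 0, new interval: [1.528750, 1.581875]
Iteration 5:
  c_5 = (1.528750 + 1.581875)/2 = 1.555313
  f(c_5) = f(1.555313) = -0.003011
  f(a) × f(c) ≥ 0, new interval: [1.555313, 1.581875]

After 5 iteration(s), the approximation is c_5 = 1.555313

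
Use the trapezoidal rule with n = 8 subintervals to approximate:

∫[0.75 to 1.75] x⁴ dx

f(x) = x⁴
a = 0.75, b = 1.75, n = 8
h = (b - a)/n = 0.125000

Trapezoidal rule: (h/2)[f(x₀) + 2f(x₁) + 2f(x₂) + ... + f(xₙ)]

x_0 = 0.7500, f(x_0) = 0.316406, coefficient = 1
x_1 = 0.8750, f(x_1) = 0.586182, coefficient = 2
x_2 = 1.0000, f(x_2) = 1.000000, coefficient = 2
x_3 = 1.1250, f(x_3) = 1.601807, coefficient = 2
x_4 = 1.2500, f(x_4) = 2.441406, coefficient = 2
x_5 = 1.3750, f(x_5) = 3.574463, coefficient = 2
x_6 = 1.5000, f(x_6) = 5.062500, coefficient = 2
x_7 = 1.6250, f(x_7) = 6.972900, coefficient = 2
x_8 = 1.7500, f(x_8) = 9.378906, coefficient = 1

I ≈ (0.125000/2) × 52.173828 = 3.260864
Exact value: 3.235156
Error: 0.025708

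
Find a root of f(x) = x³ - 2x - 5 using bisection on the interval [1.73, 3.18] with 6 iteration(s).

f(x) = x³ - 2x - 5
Initial interval: [1.73, 3.18]

Iteration 1:
  c_1 = (1.730000 + 3.180000)/2 = 2.455000
  f(c_1) = f(2.455000) = 4.886346
  f(a) × f(c) < 0, new interval: [1.730000, 2.455000]
Iteration 2:
  c_2 = (1.730000 + 2.455000)/2 = 2.092500
  f(c_2) = f(2.092500) = -0.022871
  f(a) × f(c) ≥ 0, new interval: [2.092500, 2.455000]
Iteration 3:
  c_3 = (2.092500 + 2.455000)/2 = 2.273750
  f(c_3) = f(2.273750) = 2.207649
  f(a) × f(c) < 0, new interval: [2.092500, 2.273750]
Iteration 4:
  c_4 = (2.092500 + 2.273750)/2 = 2.183125
  f(c_4) = f(2.183125) = 1.038600
  f(a) × f(c) < 0, new interval: [2.092500, 2.183125]
Iteration 5:
  c_5 = (2.092500 + 2.183125)/2 = 2.137813
  f(c_5) = f(2.137813) = 0.494696
  f(a) × f(c) < 0, new interval: [2.092500, 2.137813]
Iteration 6:
  c_6 = (2.092500 + 2.137813)/2 = 2.115156
  f(c_6) = f(2.115156) = 0.232655
  f(a) × f(c) < 0, new interval: [2.092500, 2.115156]

After 6 iteration(s), the approximation is c_6 = 2.115156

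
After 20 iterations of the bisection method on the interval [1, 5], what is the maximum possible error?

Bisection error bound: |error| ≤ (b-a)/2^n
|error| ≤ (5 - 1)/2^20 = 4/2^20
|error| ≤ 0.0000038147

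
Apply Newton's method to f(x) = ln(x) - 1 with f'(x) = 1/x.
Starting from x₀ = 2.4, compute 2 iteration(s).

f(x) = ln(x) - 1
f'(x) = 1/x
x₀ = 2.4

Newton-Raphson formula: x_{n+1} = x_n - f(x_n)/f'(x_n)

Iteration 1:
  f(2.400000) = -0.124531
  f'(2.400000) = 0.416667
  x_1 = 2.400000 - (-0.124531)/0.416667 = 2.698875
Iteration 2:
  f(2.698875) = -0.007165
  f'(2.698875) = 0.370525
  x_2 = 2.698875 - (-0.007165)/0.370525 = 2.718212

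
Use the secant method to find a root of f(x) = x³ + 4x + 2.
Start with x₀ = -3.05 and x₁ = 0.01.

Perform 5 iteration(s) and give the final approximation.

f(x) = x³ + 4x + 2
x₀ = -3.05, x₁ = 0.01

Secant formula: x_{n+1} = x_n - f(x_n)(x_n - x_{n-1})/(f(x_n) - f(x_{n-1}))

Iteration 1:
  f(-3.050000) = -38.572625
  f(0.010000) = 2.040001
  x_2 = 0.010000 - 2.040001×(0.010000 - (-3.050000))/(2.040001 - (-38.572625))
       = -0.143706
Iteration 2:
  f(0.010000) = 2.040001
  f(-0.143706) = 1.422208
  x_3 = -0.143706 - 1.422208×(-0.143706 - 0.010000)/(1.422208 - 2.040001)
       = -0.497550
Iteration 3:
  f(-0.143706) = 1.422208
  f(-0.497550) = -0.113369
  x_4 = -0.497550 - (-0.113369)×(-0.497550 - (-0.143706))/(-0.113369 - 1.422208)
       = -0.471426
Iteration 4:
  f(-0.497550) = -0.113369
  f(-0.471426) = 0.009526
  x_5 = -0.471426 - 0.009526×(-0.471426 - (-0.497550))/(0.009526 - (-0.113369))
       = -0.473451
Iteration 5:
  f(-0.471426) = 0.009526
  f(-0.473451) = 0.000070
  x_6 = -0.473451 - 0.000070×(-0.473451 - (-0.471426))/(0.000070 - 0.009526)
       = -0.473466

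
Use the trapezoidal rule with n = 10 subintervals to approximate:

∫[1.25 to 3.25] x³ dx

f(x) = x³
a = 1.25, b = 3.25, n = 10
h = (b - a)/n = 0.200000

Trapezoidal rule: (h/2)[f(x₀) + 2f(x₁) + 2f(x₂) + ... + f(xₙ)]

x_0 = 1.2500, f(x_0) = 1.953125, coefficient = 1
x_1 = 1.4500, f(x_1) = 3.048625, coefficient = 2
x_2 = 1.6500, f(x_2) = 4.492125, coefficient = 2
x_3 = 1.8500, f(x_3) = 6.331625, coefficient = 2
x_4 = 2.0500, f(x_4) = 8.615125, coefficient = 2
x_5 = 2.2500, f(x_5) = 11.390625, coefficient = 2
x_6 = 2.4500, f(x_6) = 14.706125, coefficient = 2
x_7 = 2.6500, f(x_7) = 18.609625, coefficient = 2
x_8 = 2.8500, f(x_8) = 23.149125, coefficient = 2
x_9 = 3.0500, f(x_9) = 28.372625, coefficient = 2
x_10 = 3.2500, f(x_10) = 34.328125, coefficient = 1

I ≈ (0.200000/2) × 273.712500 = 27.371250
Exact value: 27.281250
Error: 0.090000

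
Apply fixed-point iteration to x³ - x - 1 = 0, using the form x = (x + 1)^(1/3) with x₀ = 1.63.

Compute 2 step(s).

Equation: x³ - x - 1 = 0
Fixed-point form: x = (x + 1)^(1/3)
x₀ = 1.63

x_1 = g(1.630000) = 1.380337
x_2 = g(1.380337) = 1.335200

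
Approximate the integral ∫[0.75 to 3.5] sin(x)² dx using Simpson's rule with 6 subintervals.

f(x) = sin(x)²
a = 0.75, b = 3.5, n = 6
h = (b - a)/n = 0.458333

Simpson's rule: (h/3)[f(x₀) + 4f(x₁) + 2f(x₂) + ... + f(xₙ)]

x_0 = 0.7500, f(x_0) = 0.464631, coefficient = 1
x_1 = 1.2083, f(x_1) = 0.874274, coefficient = 4
x_2 = 1.6667, f(x_2) = 0.990837, coefficient = 2
x_3 = 2.1250, f(x_3) = 0.723044, coefficient = 4
x_4 = 2.5833, f(x_4) = 0.280593, coefficient = 2
x_5 = 3.0417, f(x_5) = 0.009952, coefficient = 4
x_6 = 3.5000, f(x_6) = 0.123049, coefficient = 1

I ≈ (0.458333/3) × 9.559621 = 1.460498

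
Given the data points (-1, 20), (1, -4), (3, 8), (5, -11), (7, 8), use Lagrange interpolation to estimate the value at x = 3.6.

Lagrange interpolation formula:
P(x) = Σ yᵢ × Lᵢ(x)
where Lᵢ(x) = Π_{j≠i} (x - xⱼ)/(xᵢ - xⱼ)

L_0(3.6) = (3.6 - 1)/(-1 - 1) × (3.6 - 3)/(-1 - 3) × (3.6 - 5)/(-1 - 5) × (3.6 - 7)/(-1 - 7) = 0.019338
L_1(3.6) = (3.6 - (-1))/(1 - (-1)) × (3.6 - 3)/(1 - 3) × (3.6 - 5)/(1 - 5) × (3.6 - 7)/(1 - 7) = -0.136850
L_2(3.6) = (3.6 - (-1))/(3 - (-1)) × (3.6 - 1)/(3 - 1) × (3.6 - 5)/(3 - 5) × (3.6 - 7)/(3 - 7) = 0.889525
L_3(3.6) = (3.6 - (-1))/(5 - (-1)) × (3.6 - 1)/(5 - 1) × (3.6 - 3)/(5 - 3) × (3.6 - 7)/(5 - 7) = 0.254150
L_4(3.6) = (3.6 - (-1))/(7 - (-1)) × (3.6 - 1)/(7 - 1) × (3.6 - 3)/(7 - 3) × (3.6 - 5)/(7 - 5) = -0.026163

P(3.6) = 20×L_0(3.6) + (-4)×L_1(3.6) + 8×L_2(3.6) + (-11)×L_3(3.6) + 8×L_4(3.6)
P(3.6) = 5.045400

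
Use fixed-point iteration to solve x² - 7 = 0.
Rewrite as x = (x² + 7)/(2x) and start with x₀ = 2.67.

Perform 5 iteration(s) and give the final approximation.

Equation: x² - 7 = 0
Fixed-point form: x = (x² + 7)/(2x)
x₀ = 2.67

x_1 = g(2.670000) = 2.645861
x_2 = g(2.645861) = 2.645751
x_3 = g(2.645751) = 2.645751
x_4 = g(2.645751) = 2.645751
x_5 = g(2.645751) = 2.645751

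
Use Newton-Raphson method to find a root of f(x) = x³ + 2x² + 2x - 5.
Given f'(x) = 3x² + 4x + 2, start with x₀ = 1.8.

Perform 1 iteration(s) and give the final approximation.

f(x) = x³ + 2x² + 2x - 5
f'(x) = 3x² + 4x + 2
x₀ = 1.8

Newton-Raphson formula: x_{n+1} = x_n - f(x_n)/f'(x_n)

Iteration 1:
  f(1.800000) = 10.912000
  f'(1.800000) = 18.920000
  x_1 = 1.800000 - 10.912000/18.920000 = 1.223256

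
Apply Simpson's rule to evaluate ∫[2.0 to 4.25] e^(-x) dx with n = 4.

f(x) = e^(-x)
a = 2.0, b = 4.25, n = 4
h = (b - a)/n = 0.562500

Simpson's rule: (h/3)[f(x₀) + 4f(x₁) + 2f(x₂) + ... + f(xₙ)]

x_0 = 2.0000, f(x_0) = 0.135335, coefficient = 1
x_1 = 2.5625, f(x_1) = 0.077112, coefficient = 4
x_2 = 3.1250, f(x_2) = 0.043937, coefficient = 2
x_3 = 3.6875, f(x_3) = 0.025035, coefficient = 4
x_4 = 4.2500, f(x_4) = 0.014264, coefficient = 1

I ≈ (0.562500/3) × 0.646058 = 0.121136
Exact value: 0.121071
Error: 0.000065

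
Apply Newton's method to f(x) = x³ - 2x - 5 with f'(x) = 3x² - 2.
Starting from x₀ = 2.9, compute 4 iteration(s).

f(x) = x³ - 2x - 5
f'(x) = 3x² - 2
x₀ = 2.9

Newton-Raphson formula: x_{n+1} = x_n - f(x_n)/f'(x_n)

Iteration 1:
  f(2.900000) = 13.589000
  f'(2.900000) = 23.230000
  x_1 = 2.900000 - 13.589000/23.230000 = 2.315024
Iteration 2:
  f(2.315024) = 2.776939
  f'(2.315024) = 14.078004
  x_2 = 2.315024 - 2.776939/14.078004 = 2.117770
Iteration 3:
  f(2.117770) = 0.262551
  f'(2.117770) = 11.454848
  x_3 = 2.117770 - 0.262551/11.454848 = 2.094849
Iteration 4:
  f(2.094849) = 0.003326
  f'(2.094849) = 11.165182
  x_4 = 2.094849 - 0.003326/11.165182 = 2.094552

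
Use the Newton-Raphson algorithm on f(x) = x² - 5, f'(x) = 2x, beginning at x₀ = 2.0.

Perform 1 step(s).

f(x) = x² - 5
f'(x) = 2x
x₀ = 2.0

Newton-Raphson formula: x_{n+1} = x_n - f(x_n)/f'(x_n)

Iteration 1:
  f(2.000000) = -1.000000
  f'(2.000000) = 4.000000
  x_1 = 2.000000 - (-1.000000)/4.000000 = 2.250000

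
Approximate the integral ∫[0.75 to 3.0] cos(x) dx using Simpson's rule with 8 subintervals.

f(x) = cos(x)
a = 0.75, b = 3.0, n = 8
h = (b - a)/n = 0.281250

Simpson's rule: (h/3)[f(x₀) + 4f(x₁) + 2f(x₂) + ... + f(xₙ)]

x_0 = 0.7500, f(x_0) = 0.731689, coefficient = 1
x_1 = 1.0312, f(x_1) = 0.513747, coefficient = 4
x_2 = 1.3125, f(x_2) = 0.255434, coefficient = 2
x_3 = 1.5938, f(x_3) = -0.022952, coefficient = 4
x_4 = 1.8750, f(x_4) = -0.299534, coefficient = 2
x_5 = 2.1562, f(x_5) = -0.552578, coefficient = 4
x_6 = 2.4375, f(x_6) = -0.762199, coefficient = 2
x_7 = 2.7188, f(x_7) = -0.911926, coefficient = 4
x_8 = 3.0000, f(x_8) = -0.989992, coefficient = 1

I ≈ (0.281250/3) × -5.765736 = -0.540538
Exact value: -0.540519
Error: 0.000019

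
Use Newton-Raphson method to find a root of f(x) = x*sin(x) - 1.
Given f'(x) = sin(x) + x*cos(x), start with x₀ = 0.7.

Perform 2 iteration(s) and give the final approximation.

f(x) = x*sin(x) - 1
f'(x) = sin(x) + x*cos(x)
x₀ = 0.7

Newton-Raphson formula: x_{n+1} = x_n - f(x_n)/f'(x_n)

Iteration 1:
  f(0.700000) = -0.549048
  f'(0.700000) = 1.179607
  x_1 = 0.700000 - (-0.549048)/1.179607 = 1.165450
Iteration 2:
  f(1.165450) = 0.071008
  f'(1.165450) = 1.378546
  x_2 = 1.165450 - 0.071008/1.378546 = 1.113940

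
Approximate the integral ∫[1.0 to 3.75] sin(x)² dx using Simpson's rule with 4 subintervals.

f(x) = sin(x)²
a = 1.0, b = 3.75, n = 4
h = (b - a)/n = 0.687500

Simpson's rule: (h/3)[f(x₀) + 4f(x₁) + 2f(x₂) + ... + f(xₙ)]

x_0 = 1.0000, f(x_0) = 0.708073, coefficient = 1
x_1 = 1.6875, f(x_1) = 0.986442, coefficient = 4
x_2 = 2.3750, f(x_2) = 0.481199, coefficient = 2
x_3 = 3.0625, f(x_3) = 0.006243, coefficient = 4
x_4 = 3.7500, f(x_4) = 0.326682, coefficient = 1

I ≈ (0.687500/3) × 5.967892 = 1.367642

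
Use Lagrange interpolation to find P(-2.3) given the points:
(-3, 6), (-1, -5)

Lagrange interpolation formula:
P(x) = Σ yᵢ × Lᵢ(x)
where Lᵢ(x) = Π_{j≠i} (x - xⱼ)/(xᵢ - xⱼ)

L_0(-2.3) = (-2.3 - (-1))/(-3 - (-1)) = 0.650000
L_1(-2.3) = (-2.3 - (-3))/(-1 - (-3)) = 0.350000

P(-2.3) = 6×L_0(-2.3) + (-5)×L_1(-2.3)
P(-2.3) = 2.150000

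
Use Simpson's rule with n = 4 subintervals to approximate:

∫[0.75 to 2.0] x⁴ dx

f(x) = x⁴
a = 0.75, b = 2.0, n = 4
h = (b - a)/n = 0.312500

Simpson's rule: (h/3)[f(x₀) + 4f(x₁) + 2f(x₂) + ... + f(xₙ)]

x_0 = 0.7500, f(x_0) = 0.316406, coefficient = 1
x_1 = 1.0625, f(x_1) = 1.274429, coefficient = 4
x_2 = 1.3750, f(x_2) = 3.574463, coefficient = 2
x_3 = 1.6875, f(x_3) = 8.109146, coefficient = 4
x_4 = 2.0000, f(x_4) = 16.000000, coefficient = 1

I ≈ (0.312500/3) × 60.999634 = 6.354129
Exact value: 6.352539
Error: 0.001589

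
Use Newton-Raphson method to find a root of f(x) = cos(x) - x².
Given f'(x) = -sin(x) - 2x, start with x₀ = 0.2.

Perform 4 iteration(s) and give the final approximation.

f(x) = cos(x) - x²
f'(x) = -sin(x) - 2x
x₀ = 0.2

Newton-Raphson formula: x_{n+1} = x_n - f(x_n)/f'(x_n)

Iteration 1:
  f(0.200000) = 0.940067
  f'(0.200000) = -0.598669
  x_1 = 0.200000 - 0.940067/(-0.598669) = 1.770260
Iteration 2:
  f(1.770260) = -3.331965
  f'(1.770260) = -4.520693
  x_2 = 1.770260 - (-3.331965)/(-4.520693) = 1.033213
Iteration 3:
  f(1.033213) = -0.555467
  f'(1.033213) = -2.925374
  x_3 = 1.033213 - (-0.555467)/(-2.925374) = 0.843334
Iteration 4:
  f(0.843334) = -0.046236
  f'(0.843334) = -2.433532
  x_4 = 0.843334 - (-0.046236)/(-2.433532) = 0.824335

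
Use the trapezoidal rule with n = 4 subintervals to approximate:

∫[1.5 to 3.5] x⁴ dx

f(x) = x⁴
a = 1.5, b = 3.5, n = 4
h = (b - a)/n = 0.500000

Trapezoidal rule: (h/2)[f(x₀) + 2f(x₁) + 2f(x₂) + ... + f(xₙ)]

x_0 = 1.5000, f(x_0) = 5.062500, coefficient = 1
x_1 = 2.0000, f(x_1) = 16.000000, coefficient = 2
x_2 = 2.5000, f(x_2) = 39.062500, coefficient = 2
x_3 = 3.0000, f(x_3) = 81.000000, coefficient = 2
x_4 = 3.5000, f(x_4) = 150.062500, coefficient = 1

I ≈ (0.500000/2) × 427.250000 = 106.812500
Exact value: 103.525000
Error: 3.287500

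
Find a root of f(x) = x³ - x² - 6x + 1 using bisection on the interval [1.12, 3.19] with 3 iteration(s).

f(x) = x³ - x² - 6x + 1
Initial interval: [1.12, 3.19]

Iteration 1:
  c_1 = (1.120000 + 3.190000)/2 = 2.155000
  f(c_1) = f(2.155000) = -6.566151
  f(a) × f(c) ≥ 0, new interval: [2.155000, 3.190000]
Iteration 2:
  c_2 = (2.155000 + 3.190000)/2 = 2.672500
  f(c_2) = f(2.672500) = -3.089576
  f(a) × f(c) ≥ 0, new interval: [2.672500, 3.190000]
Iteration 3:
  c_3 = (2.672500 + 3.190000)/2 = 2.931250
  f(c_3) = f(2.931250) = 0.006238
  f(a) × f(c) < 0, new interval: [2.672500, 2.931250]

After 3 iteration(s), the approximation is c_3 = 2.931250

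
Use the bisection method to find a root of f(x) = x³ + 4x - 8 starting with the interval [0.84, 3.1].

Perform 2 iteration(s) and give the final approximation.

f(x) = x³ + 4x - 8
Initial interval: [0.84, 3.1]

Iteration 1:
  c_1 = (0.840000 + 3.100000)/2 = 1.970000
  f(c_1) = f(1.970000) = 7.525373
  f(a) × f(c) < 0, new interval: [0.840000, 1.970000]
Iteration 2:
  c_2 = (0.840000 + 1.970000)/2 = 1.405000
  f(c_2) = f(1.405000) = 0.393505
  f(a) × f(c) < 0, new interval: [0.840000, 1.405000]

After 2 iteration(s), the approximation is c_2 = 1.405000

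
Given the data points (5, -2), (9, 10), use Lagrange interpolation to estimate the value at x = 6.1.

Lagrange interpolation formula:
P(x) = Σ yᵢ × Lᵢ(x)
where Lᵢ(x) = Π_{j≠i} (x - xⱼ)/(xᵢ - xⱼ)

L_0(6.1) = (6.1 - 9)/(5 - 9) = 0.725000
L_1(6.1) = (6.1 - 5)/(9 - 5) = 0.275000

P(6.1) = (-2)×L_0(6.1) + 10×L_1(6.1)
P(6.1) = 1.300000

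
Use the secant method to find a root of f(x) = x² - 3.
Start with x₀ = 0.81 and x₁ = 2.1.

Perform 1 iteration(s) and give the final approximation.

f(x) = x² - 3
x₀ = 0.81, x₁ = 2.1

Secant formula: x_{n+1} = x_n - f(x_n)(x_n - x_{n-1})/(f(x_n) - f(x_{n-1}))

Iteration 1:
  f(0.810000) = -2.343900
  f(2.100000) = 1.410000
  x_2 = 2.100000 - 1.410000×(2.100000 - 0.810000)/(1.410000 - (-2.343900))
       = 1.615464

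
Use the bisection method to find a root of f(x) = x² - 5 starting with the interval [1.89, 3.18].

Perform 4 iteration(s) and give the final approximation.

f(x) = x² - 5
Initial interval: [1.89, 3.18]

Iteration 1:
  c_1 = (1.890000 + 3.180000)/2 = 2.535000
  f(c_1) = f(2.535000) = 1.426225
  f(a) × f(c) < 0, new interval: [1.890000, 2.535000]
Iteration 2:
  c_2 = (1.890000 + 2.535000)/2 = 2.212500
  f(c_2) = f(2.212500) = -0.104844
  f(a) × f(c) ≥ 0, new interval: [2.212500, 2.535000]
Iteration 3:
  c_3 = (2.212500 + 2.535000)/2 = 2.373750
  f(c_3) = f(2.373750) = 0.634689
  f(a) × f(c) < 0, new interval: [2.212500, 2.373750]
Iteration 4:
  c_4 = (2.212500 + 2.373750)/2 = 2.293125
  f(c_4) = f(2.293125) = 0.258422
  f(a) × f(c) < 0, new interval: [2.212500, 2.293125]

After 4 iteration(s), the approximation is c_4 = 2.293125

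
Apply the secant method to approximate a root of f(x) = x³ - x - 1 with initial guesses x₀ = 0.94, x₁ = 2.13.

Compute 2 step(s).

f(x) = x³ - x - 1
x₀ = 0.94, x₁ = 2.13

Secant formula: x_{n+1} = x_n - f(x_n)(x_n - x_{n-1})/(f(x_n) - f(x_{n-1}))

Iteration 1:
  f(0.940000) = -1.109416
  f(2.130000) = 6.533597
  x_2 = 2.130000 - 6.533597×(2.130000 - 0.940000)/(6.533597 - (-1.109416))
       = 1.112734
Iteration 2:
  f(2.130000) = 6.533597
  f(1.112734) = -0.734974
  x_3 = 1.112734 - (-0.734974)×(1.112734 - 2.130000)/(-0.734974 - 6.533597)
       = 1.215596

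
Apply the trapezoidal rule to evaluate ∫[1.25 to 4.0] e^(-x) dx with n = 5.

f(x) = e^(-x)
a = 1.25, b = 4.0, n = 5
h = (b - a)/n = 0.550000

Trapezoidal rule: (h/2)[f(x₀) + 2f(x₁) + 2f(x₂) + ... + f(xₙ)]

x_0 = 1.2500, f(x_0) = 0.286505, coefficient = 1
x_1 = 1.8000, f(x_1) = 0.165299, coefficient = 2
x_2 = 2.3500, f(x_2) = 0.095369, coefficient = 2
x_3 = 2.9000, f(x_3) = 0.055023, coefficient = 2
x_4 = 3.4500, f(x_4) = 0.031746, coefficient = 2
x_5 = 4.0000, f(x_5) = 0.018316, coefficient = 1

I ≈ (0.550000/2) × 0.999694 = 0.274916
Exact value: 0.268189
Error: 0.006727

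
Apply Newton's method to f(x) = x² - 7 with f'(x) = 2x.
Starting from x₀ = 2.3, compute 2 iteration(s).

f(x) = x² - 7
f'(x) = 2x
x₀ = 2.3

Newton-Raphson formula: x_{n+1} = x_n - f(x_n)/f'(x_n)

Iteration 1:
  f(2.300000) = -1.710000
  f'(2.300000) = 4.600000
  x_1 = 2.300000 - (-1.710000)/4.600000 = 2.671739
Iteration 2:
  f(2.671739) = 0.138190
  f'(2.671739) = 5.343478
  x_2 = 2.671739 - 0.138190/5.343478 = 2.645878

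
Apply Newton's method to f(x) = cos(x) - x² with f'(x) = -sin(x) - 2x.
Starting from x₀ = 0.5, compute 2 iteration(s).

f(x) = cos(x) - x²
f'(x) = -sin(x) - 2x
x₀ = 0.5

Newton-Raphson formula: x_{n+1} = x_n - f(x_n)/f'(x_n)

Iteration 1:
  f(0.500000) = 0.627583
  f'(0.500000) = -1.479426
  x_1 = 0.500000 - 0.627583/(-1.479426) = 0.924207
Iteration 2:
  f(0.924207) = -0.251691
  f'(0.924207) = -2.646557
  x_2 = 0.924207 - (-0.251691)/(-2.646557) = 0.829106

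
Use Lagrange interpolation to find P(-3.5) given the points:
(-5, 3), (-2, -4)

Lagrange interpolation formula:
P(x) = Σ yᵢ × Lᵢ(x)
where Lᵢ(x) = Π_{j≠i} (x - xⱼ)/(xᵢ - xⱼ)

L_0(-3.5) = (-3.5 - (-2))/(-5 - (-2)) = 0.500000
L_1(-3.5) = (-3.5 - (-5))/(-2 - (-5)) = 0.500000

P(-3.5) = 3×L_0(-3.5) + (-4)×L_1(-3.5)
P(-3.5) = -0.500000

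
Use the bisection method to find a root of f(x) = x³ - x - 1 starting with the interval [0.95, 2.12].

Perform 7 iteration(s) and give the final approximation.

f(x) = x³ - x - 1
Initial interval: [0.95, 2.12]

Iteration 1:
  c_1 = (0.950000 + 2.120000)/2 = 1.535000
  f(c_1) = f(1.535000) = 1.081805
  f(a) × f(c) < 0, new interval: [0.950000, 1.535000]
Iteration 2:
  c_2 = (0.950000 + 1.535000)/2 = 1.242500
  f(c_2) = f(1.242500) = -0.324321
  f(a) × f(c) ≥ 0, new interval: [1.242500, 1.535000]
Iteration 3:
  c_3 = (1.242500 + 1.535000)/2 = 1.388750
  f(c_3) = f(1.388750) = 0.289630
  f(a) × f(c) < 0, new interval: [1.242500, 1.388750]
Iteration 4:
  c_4 = (1.242500 + 1.388750)/2 = 1.315625
  f(c_4) = f(1.315625) = -0.038450
  f(a) × f(c) ≥ 0, new interval: [1.315625, 1.388750]
Iteration 5:
  c_5 = (1.315625 + 1.388750)/2 = 1.352188
  f(c_5) = f(1.352188) = 0.120167
  f(a) × f(c) < 0, new interval: [1.315625, 1.352188]
Iteration 6:
  c_6 = (1.315625 + 1.352188)/2 = 1.333906
  f(c_6) = f(1.333906) = 0.039521
  f(a) × f(c) < 0, new interval: [1.315625, 1.333906]
Iteration 7:
  c_7 = (1.315625 + 1.333906)/2 = 1.324766
  f(c_7) = f(1.324766) = 0.000203
  f(a) × f(c) < 0, new interval: [1.315625, 1.324766]

After 7 iteration(s), the approximation is c_7 = 1.324766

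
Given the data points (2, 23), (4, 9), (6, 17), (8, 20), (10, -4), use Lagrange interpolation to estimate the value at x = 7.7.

Lagrange interpolation formula:
P(x) = Σ yᵢ × Lᵢ(x)
where Lᵢ(x) = Π_{j≠i} (x - xⱼ)/(xᵢ - xⱼ)

L_0(7.7) = (7.7 - 4)/(2 - 4) × (7.7 - 6)/(2 - 6) × (7.7 - 8)/(2 - 8) × (7.7 - 10)/(2 - 10) = 0.011302
L_1(7.7) = (7.7 - 2)/(4 - 2) × (7.7 - 6)/(4 - 6) × (7.7 - 8)/(4 - 8) × (7.7 - 10)/(4 - 10) = -0.069647
L_2(7.7) = (7.7 - 2)/(6 - 2) × (7.7 - 4)/(6 - 4) × (7.7 - 8)/(6 - 8) × (7.7 - 10)/(6 - 10) = 0.227377
L_3(7.7) = (7.7 - 2)/(8 - 2) × (7.7 - 4)/(8 - 4) × (7.7 - 6)/(8 - 6) × (7.7 - 10)/(8 - 10) = 0.858978
L_4(7.7) = (7.7 - 2)/(10 - 2) × (7.7 - 4)/(10 - 4) × (7.7 - 6)/(10 - 6) × (7.7 - 8)/(10 - 8) = -0.028010

P(7.7) = 23×L_0(7.7) + 9×L_1(7.7) + 17×L_2(7.7) + 20×L_3(7.7) + (-4)×L_4(7.7)
P(7.7) = 20.790137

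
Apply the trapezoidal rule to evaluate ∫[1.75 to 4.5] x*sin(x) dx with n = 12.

f(x) = x*sin(x)
a = 1.75, b = 4.5, n = 12
h = (b - a)/n = 0.229167

Trapezoidal rule: (h/2)[f(x₀) + 2f(x₁) + 2f(x₂) + ... + f(xₙ)]

x_0 = 1.7500, f(x_0) = 1.721975, coefficient = 1
x_1 = 1.9792, f(x_1) = 1.816418, coefficient = 2
x_2 = 2.2083, f(x_2) = 1.774538, coefficient = 2
x_3 = 2.4375, f(x_3) = 1.577897, coefficient = 2
x_4 = 2.6667, f(x_4) = 1.219394, coefficient = 2
x_5 = 2.8958, f(x_5) = 0.704536, coefficient = 2
x_6 = 3.1250, f(x_6) = 0.051850, coefficient = 2
x_7 = 3.3542, f(x_7) = -0.707651, coefficient = 2
x_8 = 3.5833, f(x_8) = -1.531924, coefficient = 2
x_9 = 3.8125, f(x_9) = -2.370220, coefficient = 2
x_10 = 4.0417, f(x_10) = -3.166132, coefficient = 2
x_11 = 4.2708, f(x_11) = -3.861209, coefficient = 2
x_12 = 4.5000, f(x_12) = -4.398886, coefficient = 1

I ≈ (0.229167/2) × -11.661917 = -1.336261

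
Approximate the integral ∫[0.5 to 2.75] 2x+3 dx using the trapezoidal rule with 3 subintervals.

f(x) = 2x+3
a = 0.5, b = 2.75, n = 3
h = (b - a)/n = 0.750000

Trapezoidal rule: (h/2)[f(x₀) + 2f(x₁) + 2f(x₂) + ... + f(xₙ)]

x_0 = 0.5000, f(x_0) = 4.000000, coefficient = 1
x_1 = 1.2500, f(x_1) = 5.500000, coefficient = 2
x_2 = 2.0000, f(x_2) = 7.000000, coefficient = 2
x_3 = 2.7500, f(x_3) = 8.500000, coefficient = 1

I ≈ (0.750000/2) × 37.500000 = 14.062500
Exact value: 14.062500
Error: 0.000000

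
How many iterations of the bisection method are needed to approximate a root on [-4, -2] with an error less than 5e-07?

We need (b-a)/2^n ≤ 5e-07
(-2 - (-4))/2^n ≤ 5e-07
2/2^n ≤ 5e-07
2^n ≥ 4000000
n ≥ log₂(4000000) = 21.93
n ≥ 22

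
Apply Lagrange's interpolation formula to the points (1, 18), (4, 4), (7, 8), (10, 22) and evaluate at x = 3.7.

Lagrange interpolation formula:
P(x) = Σ yᵢ × Lᵢ(x)
where Lᵢ(x) = Π_{j≠i} (x - xⱼ)/(xᵢ - xⱼ)

L_0(3.7) = (3.7 - 4)/(1 - 4) × (3.7 - 7)/(1 - 7) × (3.7 - 10)/(1 - 10) = 0.038500
L_1(3.7) = (3.7 - 1)/(4 - 1) × (3.7 - 7)/(4 - 7) × (3.7 - 10)/(4 - 10) = 1.039500
L_2(3.7) = (3.7 - 1)/(7 - 1) × (3.7 - 4)/(7 - 4) × (3.7 - 10)/(7 - 10) = -0.094500
L_3(3.7) = (3.7 - 1)/(10 - 1) × (3.7 - 4)/(10 - 4) × (3.7 - 7)/(10 - 7) = 0.016500

P(3.7) = 18×L_0(3.7) + 4×L_1(3.7) + 8×L_2(3.7) + 22×L_3(3.7)
P(3.7) = 4.458000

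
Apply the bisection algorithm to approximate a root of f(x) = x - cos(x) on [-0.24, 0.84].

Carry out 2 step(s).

f(x) = x - cos(x)
Initial interval: [-0.24, 0.84]

Iteration 1:
  c_1 = (-0.240000 + 0.840000)/2 = 0.300000
  f(c_1) = f(0.300000) = -0.655336
  f(a) × f(c) ≥ 0, new interval: [0.300000, 0.840000]
Iteration 2:
  c_2 = (0.300000 + 0.840000)/2 = 0.570000
  f(c_2) = f(0.570000) = -0.271901
  f(a) × f(c) ≥ 0, new interval: [0.570000, 0.840000]

After 2 iteration(s), the approximation is c_2 = 0.570000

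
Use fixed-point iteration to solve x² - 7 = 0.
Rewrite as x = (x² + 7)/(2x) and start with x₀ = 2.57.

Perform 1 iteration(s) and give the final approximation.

Equation: x² - 7 = 0
Fixed-point form: x = (x² + 7)/(2x)
x₀ = 2.57

x_1 = g(2.570000) = 2.646868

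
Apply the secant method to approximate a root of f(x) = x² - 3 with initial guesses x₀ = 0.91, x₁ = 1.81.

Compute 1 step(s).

f(x) = x² - 3
x₀ = 0.91, x₁ = 1.81

Secant formula: x_{n+1} = x_n - f(x_n)(x_n - x_{n-1})/(f(x_n) - f(x_{n-1}))

Iteration 1:
  f(0.910000) = -2.171900
  f(1.810000) = 0.276100
  x_2 = 1.810000 - 0.276100×(1.810000 - 0.910000)/(0.276100 - (-2.171900))
       = 1.708493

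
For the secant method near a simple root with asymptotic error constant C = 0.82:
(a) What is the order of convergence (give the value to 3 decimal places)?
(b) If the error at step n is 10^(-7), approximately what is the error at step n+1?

(a) Secant method has superlinear convergence with order φ = (1+√5)/2 ≈ 1.618.
    This means |e_{n+1}| ≈ C|e_n|^1.618.

(b) With |e_n| = 10^(-7) and C = 0.82:
    |e_{n+1}| ≈ 0.82 × (10^(-7))^1.618 = 0.82 × 10^(-11.33)

(a) ≈ 1.618 (golden ratio); (b) |e_{n+1}| ≈ 3.869e-12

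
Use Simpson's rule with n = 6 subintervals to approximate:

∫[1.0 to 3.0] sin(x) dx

f(x) = sin(x)
a = 1.0, b = 3.0, n = 6
h = (b - a)/n = 0.333333

Simpson's rule: (h/3)[f(x₀) + 4f(x₁) + 2f(x₂) + ... + f(xₙ)]

x_0 = 1.0000, f(x_0) = 0.841471, coefficient = 1
x_1 = 1.3333, f(x_1) = 0.971938, coefficient = 4
x_2 = 1.6667, f(x_2) = 0.995408, coefficient = 2
x_3 = 2.0000, f(x_3) = 0.909297, coefficient = 4
x_4 = 2.3333, f(x_4) = 0.723086, coefficient = 2
x_5 = 2.6667, f(x_5) = 0.457273, coefficient = 4
x_6 = 3.0000, f(x_6) = 0.141120, coefficient = 1

I ≈ (0.333333/3) × 13.773610 = 1.530401
Exact value: 1.530295
Error: 0.000106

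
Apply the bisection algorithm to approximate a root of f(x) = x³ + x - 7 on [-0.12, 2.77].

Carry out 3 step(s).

f(x) = x³ + x - 7
Initial interval: [-0.12, 2.77]

Iteration 1:
  c_1 = (-0.120000 + 2.770000)/2 = 1.325000
  f(c_1) = f(1.325000) = -3.348797
  f(a) × f(c) ≥ 0, new interval: [1.325000, 2.770000]
Iteration 2:
  c_2 = (1.325000 + 2.770000)/2 = 2.047500
  f(c_2) = f(2.047500) = 3.631145
  f(a) × f(c) < 0, new interval: [1.325000, 2.047500]
Iteration 3:
  c_3 = (1.325000 + 2.047500)/2 = 1.686250
  f(c_3) = f(1.686250) = -0.519001
  f(a) × f(c) ≥ 0, new interval: [1.686250, 2.047500]

After 3 iteration(s), the approximation is c_3 = 1.686250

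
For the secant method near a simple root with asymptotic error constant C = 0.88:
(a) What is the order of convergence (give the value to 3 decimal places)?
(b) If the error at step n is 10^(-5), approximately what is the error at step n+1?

(a) Secant method has superlinear convergence with order φ = (1+√5)/2 ≈ 1.618.
    This means |e_{n+1}| ≈ C|e_n|^1.618.

(b) With |e_n| = 10^(-5) and C = 0.88:
    |e_{n+1}| ≈ 0.88 × (10^(-5))^1.618 = 0.88 × 10^(-8.09)

(a) ≈ 1.618 (golden ratio); (b) |e_{n+1}| ≈ 7.150e-09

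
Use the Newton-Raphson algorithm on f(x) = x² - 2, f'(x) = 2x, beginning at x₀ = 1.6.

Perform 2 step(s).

f(x) = x² - 2
f'(x) = 2x
x₀ = 1.6

Newton-Raphson formula: x_{n+1} = x_n - f(x_n)/f'(x_n)

Iteration 1:
  f(1.600000) = 0.560000
  f'(1.600000) = 3.200000
  x_1 = 1.600000 - 0.560000/3.200000 = 1.425000
Iteration 2:
  f(1.425000) = 0.030625
  f'(1.425000) = 2.850000
  x_2 = 1.425000 - 0.030625/2.850000 = 1.414254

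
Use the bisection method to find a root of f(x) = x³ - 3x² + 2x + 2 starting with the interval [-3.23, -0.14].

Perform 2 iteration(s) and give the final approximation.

f(x) = x³ - 3x² + 2x + 2
Initial interval: [-3.23, -0.14]

Iteration 1:
  c_1 = (-3.230000 + (-0.140000))/2 = -1.685000
  f(c_1) = f(-1.685000) = -14.671769
  f(a) × f(c) ≥ 0, new interval: [-1.685000, -0.140000]
Iteration 2:
  c_2 = (-1.685000 + (-0.140000))/2 = -0.912500
  f(c_2) = f(-0.912500) = -3.082768
  f(a) × f(c) ≥ 0, new interval: [-0.912500, -0.140000]

After 2 iteration(s), the approximation is c_2 = -0.912500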